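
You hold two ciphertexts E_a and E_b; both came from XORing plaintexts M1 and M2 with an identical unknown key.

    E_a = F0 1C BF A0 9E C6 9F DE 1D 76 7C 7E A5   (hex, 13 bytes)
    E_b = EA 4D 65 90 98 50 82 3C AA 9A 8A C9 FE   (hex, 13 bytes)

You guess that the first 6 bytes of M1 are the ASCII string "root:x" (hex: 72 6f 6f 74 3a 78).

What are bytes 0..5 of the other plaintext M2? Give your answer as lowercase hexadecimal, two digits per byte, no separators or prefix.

First, E_a ⊕ E_b = (M1 ⊕ K) ⊕ (M2 ⊕ K) = M1 ⊕ M2, so the key drops out. Then M2 = (M1 ⊕ M2) ⊕ M1 over the first 6 bytes.
byte 0: (f0 ^ ea) ^ 72 = 1a ^ 72 = 68
byte 1: (1c ^ 4d) ^ 6f = 51 ^ 6f = 3e
byte 2: (bf ^ 65) ^ 6f = da ^ 6f = b5
byte 3: (a0 ^ 90) ^ 74 = 30 ^ 74 = 44
byte 4: (9e ^ 98) ^ 3a = 06 ^ 3a = 3c
byte 5: (c6 ^ 50) ^ 78 = 96 ^ 78 = ee

683eb5443cee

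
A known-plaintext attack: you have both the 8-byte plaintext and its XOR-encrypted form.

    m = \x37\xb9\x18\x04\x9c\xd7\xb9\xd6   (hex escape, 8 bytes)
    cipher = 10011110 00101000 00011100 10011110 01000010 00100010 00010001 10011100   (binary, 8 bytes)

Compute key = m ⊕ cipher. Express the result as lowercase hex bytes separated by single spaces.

a9 91 04 9a de f5 a8 4a

Since cipher = m ⊕ key, XORing both sides with m gives key = m ⊕ cipher.
37 xor 9e = a9
b9 xor 28 = 91
18 xor 1c = 04
04 xor 9e = 9a
9c xor 42 = de
d7 xor 22 = f5
b9 xor 11 = a8
d6 xor 9c = 4a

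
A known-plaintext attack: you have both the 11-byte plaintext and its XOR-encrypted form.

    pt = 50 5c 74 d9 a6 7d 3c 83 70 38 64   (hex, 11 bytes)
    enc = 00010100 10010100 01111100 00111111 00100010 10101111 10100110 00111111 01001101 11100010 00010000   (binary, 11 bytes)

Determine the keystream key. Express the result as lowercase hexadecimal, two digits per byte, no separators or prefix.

44c808e684d29abc3dda74

Since enc = pt ⊕ key, XORing both sides with pt gives key = pt ⊕ enc.
50 ^ 14 = 44
5c ^ 94 = c8
74 ^ 7c = 08
d9 ^ 3f = e6
a6 ^ 22 = 84
7d ^ af = d2
3c ^ a6 = 9a
83 ^ 3f = bc
70 ^ 4d = 3d
38 ^ e2 = da
64 ^ 10 = 74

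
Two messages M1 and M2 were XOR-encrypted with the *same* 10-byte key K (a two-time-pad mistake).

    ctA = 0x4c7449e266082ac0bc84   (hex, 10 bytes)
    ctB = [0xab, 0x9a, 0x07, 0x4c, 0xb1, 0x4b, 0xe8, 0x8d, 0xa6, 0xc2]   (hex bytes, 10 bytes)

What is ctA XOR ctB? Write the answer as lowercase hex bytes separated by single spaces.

ctA ⊕ ctB = (M1 ⊕ K) ⊕ (M2 ⊕ K) = M1 ⊕ M2 — the shared key cancels under XOR.
byte 0: 01001100 xor 10101011 = 11100111
byte 1: 01110100 xor 10011010 = 11101110
byte 2: 01001001 xor 00000111 = 01001110
byte 3: 11100010 xor 01001100 = 10101110
byte 4: 01100110 xor 10110001 = 11010111
byte 5: 00001000 xor 01001011 = 01000011
byte 6: 00101010 xor 11101000 = 11000010
byte 7: 11000000 xor 10001101 = 01001101
byte 8: 10111100 xor 10100110 = 00011010
byte 9: 10000100 xor 11000010 = 01000110

e7 ee 4e ae d7 43 c2 4d 1a 46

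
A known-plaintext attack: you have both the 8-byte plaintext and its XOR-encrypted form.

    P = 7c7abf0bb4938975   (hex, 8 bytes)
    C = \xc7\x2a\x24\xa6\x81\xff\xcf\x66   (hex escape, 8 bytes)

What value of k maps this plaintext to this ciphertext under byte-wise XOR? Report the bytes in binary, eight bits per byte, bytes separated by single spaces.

Since C = P ⊕ k, XORing both sides with P gives k = P ⊕ C.
7c xor c7 = bb
7a xor 2a = 50
bf xor 24 = 9b
0b xor a6 = ad
b4 xor 81 = 35
93 xor ff = 6c
89 xor cf = 46
75 xor 66 = 13

10111011 01010000 10011011 10101101 00110101 01101100 01000110 00010011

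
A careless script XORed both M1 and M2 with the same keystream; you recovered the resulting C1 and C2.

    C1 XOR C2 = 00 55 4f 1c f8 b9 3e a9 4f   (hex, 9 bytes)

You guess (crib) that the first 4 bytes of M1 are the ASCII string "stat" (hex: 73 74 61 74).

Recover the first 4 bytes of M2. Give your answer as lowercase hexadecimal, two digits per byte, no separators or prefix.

73212e68

Since C1 ⊕ C2 = M1 ⊕ M2, XORing with the guessed M1 bytes yields the corresponding M2 bytes: M2 = (C1 ⊕ C2) ⊕ M1.
00 ⊕ 73 = 73
55 ⊕ 74 = 21
4f ⊕ 61 = 2e
1c ⊕ 74 = 68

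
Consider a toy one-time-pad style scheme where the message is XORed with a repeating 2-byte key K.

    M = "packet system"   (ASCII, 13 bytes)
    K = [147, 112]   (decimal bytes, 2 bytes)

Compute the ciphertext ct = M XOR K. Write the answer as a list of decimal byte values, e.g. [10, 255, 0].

The 2-byte key repeats, so the effective keystream is 93 70 93 70 93 70 93 70 93 70 93 70 93.
byte 0: 70 XOR 93 = e3
byte 1: 61 XOR 70 = 11
byte 2: 63 XOR 93 = f0
byte 3: 6b XOR 70 = 1b
byte 4: 65 XOR 93 = f6
byte 5: 74 XOR 70 = 04
byte 6: 20 XOR 93 = b3
byte 7: 73 XOR 70 = 03
byte 8: 79 XOR 93 = ea
byte 9: 73 XOR 70 = 03
byte 10: 74 XOR 93 = e7
byte 11: 65 XOR 70 = 15
byte 12: 6d XOR 93 = fe

[227, 17, 240, 27, 246, 4, 179, 3, 234, 3, 231, 21, 254]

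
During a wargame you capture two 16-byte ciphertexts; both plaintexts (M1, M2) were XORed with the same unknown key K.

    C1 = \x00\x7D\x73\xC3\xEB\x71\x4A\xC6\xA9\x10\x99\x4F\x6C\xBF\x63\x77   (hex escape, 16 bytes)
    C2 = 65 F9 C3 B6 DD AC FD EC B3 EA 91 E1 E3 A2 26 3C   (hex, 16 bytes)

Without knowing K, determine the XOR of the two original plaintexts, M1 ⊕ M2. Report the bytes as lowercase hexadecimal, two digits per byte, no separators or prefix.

6584b07536ddb72a1afa08ae8f1d454b

C1 ⊕ C2 = (M1 ⊕ K) ⊕ (M2 ⊕ K) = M1 ⊕ M2 — the shared key cancels under XOR.
byte 0: 00000000 XOR 01100101 = 01100101
byte 1: 01111101 XOR 11111001 = 10000100
byte 2: 01110011 XOR 11000011 = 10110000
byte 3: 11000011 XOR 10110110 = 01110101
byte 4: 11101011 XOR 11011101 = 00110110
byte 5: 01110001 XOR 10101100 = 11011101
byte 6: 01001010 XOR 11111101 = 10110111
byte 7: 11000110 XOR 11101100 = 00101010
byte 8: 10101001 XOR 10110011 = 00011010
byte 9: 00010000 XOR 11101010 = 11111010
byte 10: 10011001 XOR 10010001 = 00001000
byte 11: 01001111 XOR 11100001 = 10101110
byte 12: 01101100 XOR 11100011 = 10001111
byte 13: 10111111 XOR 10100010 = 00011101
byte 14: 01100011 XOR 00100110 = 01000101
byte 15: 01110111 XOR 00111100 = 01001011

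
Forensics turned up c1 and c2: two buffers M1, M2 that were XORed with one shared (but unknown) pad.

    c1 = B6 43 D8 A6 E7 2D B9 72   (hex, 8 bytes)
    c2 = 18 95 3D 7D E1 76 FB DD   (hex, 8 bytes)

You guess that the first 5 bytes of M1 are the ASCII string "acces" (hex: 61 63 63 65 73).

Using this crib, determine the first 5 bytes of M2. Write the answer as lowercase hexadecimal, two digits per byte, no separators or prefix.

First, c1 ⊕ c2 = (M1 ⊕ K) ⊕ (M2 ⊕ K) = M1 ⊕ M2, so the key drops out. Then M2 = (M1 ⊕ M2) ⊕ M1 over the first 5 bytes.
byte 0: (b6 XOR 18) XOR 61 = ae XOR 61 = cf
byte 1: (43 XOR 95) XOR 63 = d6 XOR 63 = b5
byte 2: (d8 XOR 3d) XOR 63 = e5 XOR 63 = 86
byte 3: (a6 XOR 7d) XOR 65 = db XOR 65 = be
byte 4: (e7 XOR e1) XOR 73 = 06 XOR 73 = 75

cfb586be75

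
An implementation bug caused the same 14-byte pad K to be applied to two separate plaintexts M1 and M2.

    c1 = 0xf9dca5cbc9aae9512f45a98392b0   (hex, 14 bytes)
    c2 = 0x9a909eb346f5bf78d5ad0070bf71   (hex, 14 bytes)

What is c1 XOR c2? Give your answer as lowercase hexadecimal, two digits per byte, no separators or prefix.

634c3b788f5f5629fae8a9f32dc1

c1 ⊕ c2 = (M1 ⊕ K) ⊕ (M2 ⊕ K) = M1 ⊕ M2 — the shared key cancels under XOR.
f9 XOR 9a = 63
dc XOR 90 = 4c
a5 XOR 9e = 3b
cb XOR b3 = 78
c9 XOR 46 = 8f
aa XOR f5 = 5f
e9 XOR bf = 56
51 XOR 78 = 29
2f XOR d5 = fa
45 XOR ad = e8
a9 XOR 00 = a9
83 XOR 70 = f3
92 XOR bf = 2d
b0 XOR 71 = c1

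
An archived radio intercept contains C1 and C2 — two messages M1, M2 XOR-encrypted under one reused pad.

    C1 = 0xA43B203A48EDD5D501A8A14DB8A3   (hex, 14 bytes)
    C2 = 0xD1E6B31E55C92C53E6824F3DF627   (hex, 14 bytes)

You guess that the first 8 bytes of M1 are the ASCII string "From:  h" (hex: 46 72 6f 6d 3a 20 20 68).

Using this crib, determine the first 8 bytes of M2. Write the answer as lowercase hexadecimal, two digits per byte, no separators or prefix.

33affc492704d9ee

First, C1 ⊕ C2 = (M1 ⊕ K) ⊕ (M2 ⊕ K) = M1 ⊕ M2, so the key drops out. Then M2 = (M1 ⊕ M2) ⊕ M1 over the first 8 bytes.
byte 0: (a4 XOR d1) XOR 46 = 75 XOR 46 = 33
byte 1: (3b XOR e6) XOR 72 = dd XOR 72 = af
byte 2: (20 XOR b3) XOR 6f = 93 XOR 6f = fc
byte 3: (3a XOR 1e) XOR 6d = 24 XOR 6d = 49
byte 4: (48 XOR 55) XOR 3a = 1d XOR 3a = 27
byte 5: (ed XOR c9) XOR 20 = 24 XOR 20 = 04
byte 6: (d5 XOR 2c) XOR 20 = f9 XOR 20 = d9
byte 7: (d5 XOR 53) XOR 68 = 86 XOR 68 = ee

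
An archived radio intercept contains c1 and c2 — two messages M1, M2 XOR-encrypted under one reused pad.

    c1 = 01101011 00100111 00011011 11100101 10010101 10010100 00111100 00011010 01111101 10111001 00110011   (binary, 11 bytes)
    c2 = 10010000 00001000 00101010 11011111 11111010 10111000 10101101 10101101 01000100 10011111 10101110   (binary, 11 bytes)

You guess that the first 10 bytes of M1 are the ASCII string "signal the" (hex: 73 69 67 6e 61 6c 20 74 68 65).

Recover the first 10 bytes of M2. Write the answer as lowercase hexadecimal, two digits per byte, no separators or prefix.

First, c1 ⊕ c2 = (M1 ⊕ K) ⊕ (M2 ⊕ K) = M1 ⊕ M2, so the key drops out. Then M2 = (M1 ⊕ M2) ⊕ M1 over the first 10 bytes.
byte 0: (6b xor 90) xor 73 = fb xor 73 = 88
byte 1: (27 xor 08) xor 69 = 2f xor 69 = 46
byte 2: (1b xor 2a) xor 67 = 31 xor 67 = 56
byte 3: (e5 xor df) xor 6e = 3a xor 6e = 54
byte 4: (95 xor fa) xor 61 = 6f xor 61 = 0e
byte 5: (94 xor b8) xor 6c = 2c xor 6c = 40
byte 6: (3c xor ad) xor 20 = 91 xor 20 = b1
byte 7: (1a xor ad) xor 74 = b7 xor 74 = c3
byte 8: (7d xor 44) xor 68 = 39 xor 68 = 51
byte 9: (b9 xor 9f) xor 65 = 26 xor 65 = 43

884656540e40b1c35143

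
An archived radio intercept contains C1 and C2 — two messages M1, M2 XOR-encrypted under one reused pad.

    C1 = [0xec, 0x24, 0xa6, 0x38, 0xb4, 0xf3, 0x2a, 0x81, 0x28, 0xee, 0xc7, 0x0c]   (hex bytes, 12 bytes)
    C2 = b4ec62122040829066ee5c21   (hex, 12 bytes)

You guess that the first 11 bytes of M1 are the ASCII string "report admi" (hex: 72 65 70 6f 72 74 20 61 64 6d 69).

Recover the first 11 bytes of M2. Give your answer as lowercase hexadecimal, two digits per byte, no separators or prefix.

First, C1 ⊕ C2 = (M1 ⊕ K) ⊕ (M2 ⊕ K) = M1 ⊕ M2, so the key drops out. Then M2 = (M1 ⊕ M2) ⊕ M1 over the first 11 bytes.
byte 0: (ec xor b4) xor 72 = 58 xor 72 = 2a
byte 1: (24 xor ec) xor 65 = c8 xor 65 = ad
byte 2: (a6 xor 62) xor 70 = c4 xor 70 = b4
byte 3: (38 xor 12) xor 6f = 2a xor 6f = 45
byte 4: (b4 xor 20) xor 72 = 94 xor 72 = e6
byte 5: (f3 xor 40) xor 74 = b3 xor 74 = c7
byte 6: (2a xor 82) xor 20 = a8 xor 20 = 88
byte 7: (81 xor 90) xor 61 = 11 xor 61 = 70
byte 8: (28 xor 66) xor 64 = 4e xor 64 = 2a
byte 9: (ee xor ee) xor 6d = 00 xor 6d = 6d
byte 10: (c7 xor 5c) xor 69 = 9b xor 69 = f2

2aadb445e6c788702a6df2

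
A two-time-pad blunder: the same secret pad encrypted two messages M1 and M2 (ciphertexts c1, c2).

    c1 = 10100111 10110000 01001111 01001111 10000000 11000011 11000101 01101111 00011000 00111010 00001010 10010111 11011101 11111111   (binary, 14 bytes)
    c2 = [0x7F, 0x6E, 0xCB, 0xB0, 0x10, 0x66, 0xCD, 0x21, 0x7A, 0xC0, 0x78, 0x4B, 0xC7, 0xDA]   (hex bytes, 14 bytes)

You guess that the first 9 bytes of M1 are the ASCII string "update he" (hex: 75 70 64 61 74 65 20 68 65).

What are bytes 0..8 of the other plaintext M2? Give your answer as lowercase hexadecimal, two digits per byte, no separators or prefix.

adaee09ee4c0282607

First, c1 ⊕ c2 = (M1 ⊕ K) ⊕ (M2 ⊕ K) = M1 ⊕ M2, so the key drops out. Then M2 = (M1 ⊕ M2) ⊕ M1 over the first 9 bytes.
byte 0: (a7 XOR 7f) XOR 75 = d8 XOR 75 = ad
byte 1: (b0 XOR 6e) XOR 70 = de XOR 70 = ae
byte 2: (4f XOR cb) XOR 64 = 84 XOR 64 = e0
byte 3: (4f XOR b0) XOR 61 = ff XOR 61 = 9e
byte 4: (80 XOR 10) XOR 74 = 90 XOR 74 = e4
byte 5: (c3 XOR 66) XOR 65 = a5 XOR 65 = c0
byte 6: (c5 XOR cd) XOR 20 = 08 XOR 20 = 28
byte 7: (6f XOR 21) XOR 68 = 4e XOR 68 = 26
byte 8: (18 XOR 7a) XOR 65 = 62 XOR 65 = 07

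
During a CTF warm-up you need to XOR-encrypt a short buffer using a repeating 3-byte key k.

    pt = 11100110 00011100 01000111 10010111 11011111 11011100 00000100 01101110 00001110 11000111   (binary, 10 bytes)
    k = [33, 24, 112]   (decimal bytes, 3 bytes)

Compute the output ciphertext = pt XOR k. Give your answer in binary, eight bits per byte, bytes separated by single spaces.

The 3-byte key repeats, so the effective keystream is 21 18 70 21 18 70 21 18 70 21.
byte 0: e6 xor 21 = c7
byte 1: 1c xor 18 = 04
byte 2: 47 xor 70 = 37
byte 3: 97 xor 21 = b6
byte 4: df xor 18 = c7
byte 5: dc xor 70 = ac
byte 6: 04 xor 21 = 25
byte 7: 6e xor 18 = 76
byte 8: 0e xor 70 = 7e
byte 9: c7 xor 21 = e6

11000111 00000100 00110111 10110110 11000111 10101100 00100101 01110110 01111110 11100110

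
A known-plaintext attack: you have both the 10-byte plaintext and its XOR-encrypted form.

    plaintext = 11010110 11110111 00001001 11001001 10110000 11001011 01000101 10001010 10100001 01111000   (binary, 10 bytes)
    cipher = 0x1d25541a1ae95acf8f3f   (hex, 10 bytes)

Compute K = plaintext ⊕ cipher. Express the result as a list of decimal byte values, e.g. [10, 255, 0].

[203, 210, 93, 211, 170, 34, 31, 69, 46, 71]

Since cipher = plaintext ⊕ K, XORing both sides with plaintext gives K = plaintext ⊕ cipher.
byte 0: d6 ⊕ 1d = cb
byte 1: f7 ⊕ 25 = d2
byte 2: 09 ⊕ 54 = 5d
byte 3: c9 ⊕ 1a = d3
byte 4: b0 ⊕ 1a = aa
byte 5: cb ⊕ e9 = 22
byte 6: 45 ⊕ 5a = 1f
byte 7: 8a ⊕ cf = 45
byte 8: a1 ⊕ 8f = 2e
byte 9: 78 ⊕ 3f = 47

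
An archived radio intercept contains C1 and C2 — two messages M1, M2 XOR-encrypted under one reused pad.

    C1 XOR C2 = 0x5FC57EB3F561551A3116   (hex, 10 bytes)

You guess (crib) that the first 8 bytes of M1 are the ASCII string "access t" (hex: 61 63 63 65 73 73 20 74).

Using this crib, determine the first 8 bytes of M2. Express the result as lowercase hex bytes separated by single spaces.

3e a6 1d d6 86 12 75 6e

Since C1 ⊕ C2 = M1 ⊕ M2, XORing with the guessed M1 bytes yields the corresponding M2 bytes: M2 = (C1 ⊕ C2) ⊕ M1.
byte 0: 5f ⊕ 61 = 3e
byte 1: c5 ⊕ 63 = a6
byte 2: 7e ⊕ 63 = 1d
byte 3: b3 ⊕ 65 = d6
byte 4: f5 ⊕ 73 = 86
byte 5: 61 ⊕ 73 = 12
byte 6: 55 ⊕ 20 = 75
byte 7: 1a ⊕ 74 = 6e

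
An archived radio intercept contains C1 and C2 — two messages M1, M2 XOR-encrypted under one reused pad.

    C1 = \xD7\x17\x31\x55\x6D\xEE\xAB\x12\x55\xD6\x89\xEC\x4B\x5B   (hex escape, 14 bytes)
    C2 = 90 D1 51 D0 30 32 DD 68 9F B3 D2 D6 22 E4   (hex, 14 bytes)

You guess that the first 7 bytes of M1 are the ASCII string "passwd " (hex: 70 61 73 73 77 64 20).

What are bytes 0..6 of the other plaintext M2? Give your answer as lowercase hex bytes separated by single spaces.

37 a7 13 f6 2a b8 56

First, C1 ⊕ C2 = (M1 ⊕ K) ⊕ (M2 ⊕ K) = M1 ⊕ M2, so the key drops out. Then M2 = (M1 ⊕ M2) ⊕ M1 over the first 7 bytes.
byte 0: (d7 xor 90) xor 70 = 47 xor 70 = 37
byte 1: (17 xor d1) xor 61 = c6 xor 61 = a7
byte 2: (31 xor 51) xor 73 = 60 xor 73 = 13
byte 3: (55 xor d0) xor 73 = 85 xor 73 = f6
byte 4: (6d xor 30) xor 77 = 5d xor 77 = 2a
byte 5: (ee xor 32) xor 64 = dc xor 64 = b8
byte 6: (ab xor dd) xor 20 = 76 xor 20 = 56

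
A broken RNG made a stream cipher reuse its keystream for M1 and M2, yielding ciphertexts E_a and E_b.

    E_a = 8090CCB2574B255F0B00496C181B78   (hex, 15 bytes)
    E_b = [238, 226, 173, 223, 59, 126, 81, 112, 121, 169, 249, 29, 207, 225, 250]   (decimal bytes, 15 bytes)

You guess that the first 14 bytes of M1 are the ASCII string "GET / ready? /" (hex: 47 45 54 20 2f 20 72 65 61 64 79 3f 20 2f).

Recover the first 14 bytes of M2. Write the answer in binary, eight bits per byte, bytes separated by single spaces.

First, E_a ⊕ E_b = (M1 ⊕ K) ⊕ (M2 ⊕ K) = M1 ⊕ M2, so the key drops out. Then M2 = (M1 ⊕ M2) ⊕ M1 over the first 14 bytes.
byte 0: (80 XOR ee) XOR 47 = 6e XOR 47 = 29
byte 1: (90 XOR e2) XOR 45 = 72 XOR 45 = 37
byte 2: (cc XOR ad) XOR 54 = 61 XOR 54 = 35
byte 3: (b2 XOR df) XOR 20 = 6d XOR 20 = 4d
byte 4: (57 XOR 3b) XOR 2f = 6c XOR 2f = 43
byte 5: (4b XOR 7e) XOR 20 = 35 XOR 20 = 15
byte 6: (25 XOR 51) XOR 72 = 74 XOR 72 = 06
byte 7: (5f XOR 70) XOR 65 = 2f XOR 65 = 4a
byte 8: (0b XOR 79) XOR 61 = 72 XOR 61 = 13
byte 9: (00 XOR a9) XOR 64 = a9 XOR 64 = cd
byte 10: (49 XOR f9) XOR 79 = b0 XOR 79 = c9
byte 11: (6c XOR 1d) XOR 3f = 71 XOR 3f = 4e
byte 12: (18 XOR cf) XOR 20 = d7 XOR 20 = f7
byte 13: (1b XOR e1) XOR 2f = fa XOR 2f = d5

00101001 00110111 00110101 01001101 01000011 00010101 00000110 01001010 00010011 11001101 11001001 01001110 11110111 11010101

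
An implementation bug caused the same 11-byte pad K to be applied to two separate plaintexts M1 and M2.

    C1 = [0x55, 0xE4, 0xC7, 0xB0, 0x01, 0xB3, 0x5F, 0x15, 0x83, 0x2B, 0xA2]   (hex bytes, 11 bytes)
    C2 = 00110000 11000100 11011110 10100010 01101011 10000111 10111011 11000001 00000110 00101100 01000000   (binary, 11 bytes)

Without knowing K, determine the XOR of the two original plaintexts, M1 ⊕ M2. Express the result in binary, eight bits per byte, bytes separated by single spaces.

C1 ⊕ C2 = (M1 ⊕ K) ⊕ (M2 ⊕ K) = M1 ⊕ M2 — the shared key cancels under XOR.
 85 xor  48 = 101
228 xor 196 =  32
199 xor 222 =  25
176 xor 162 =  18
  1 xor 107 = 106
179 xor 135 =  52
 95 xor 187 = 228
 21 xor 193 = 212
131 xor   6 = 133
 43 xor  44 =   7
162 xor  64 = 226

01100101 00100000 00011001 00010010 01101010 00110100 11100100 11010100 10000101 00000111 11100010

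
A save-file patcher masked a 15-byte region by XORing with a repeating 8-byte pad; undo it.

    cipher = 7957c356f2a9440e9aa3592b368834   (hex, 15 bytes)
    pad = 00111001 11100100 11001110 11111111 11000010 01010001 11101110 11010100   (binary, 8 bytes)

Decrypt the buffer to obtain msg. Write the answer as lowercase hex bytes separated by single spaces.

The 8-byte key repeats, so the effective keystream is 39 e4 ce ff c2 51 ee d4 39 e4 ce ff c2 51 ee.
byte 0: 79 xor 39 = 40
byte 1: 57 xor e4 = b3
byte 2: c3 xor ce = 0d
byte 3: 56 xor ff = a9
byte 4: f2 xor c2 = 30
byte 5: a9 xor 51 = f8
byte 6: 44 xor ee = aa
byte 7: 0e xor d4 = da
byte 8: 9a xor 39 = a3
byte 9: a3 xor e4 = 47
byte 10: 59 xor ce = 97
byte 11: 2b xor ff = d4
byte 12: 36 xor c2 = f4
byte 13: 88 xor 51 = d9
byte 14: 34 xor ee = da

40 b3 0d a9 30 f8 aa da a3 47 97 d4 f4 d9 da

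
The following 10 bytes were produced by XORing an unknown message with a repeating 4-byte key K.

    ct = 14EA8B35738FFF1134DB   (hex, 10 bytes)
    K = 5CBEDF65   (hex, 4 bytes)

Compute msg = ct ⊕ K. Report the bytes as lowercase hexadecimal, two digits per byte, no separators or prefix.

485454502f3120746865

The 4-byte key repeats, so the effective keystream is 5c be df 65 5c be df 65 5c be.
byte 0: 14 xor 5c = 48
byte 1: ea xor be = 54
byte 2: 8b xor df = 54
byte 3: 35 xor 65 = 50
byte 4: 73 xor 5c = 2f
byte 5: 8f xor be = 31
byte 6: ff xor df = 20
byte 7: 11 xor 65 = 74
byte 8: 34 xor 5c = 68
byte 9: db xor be = 65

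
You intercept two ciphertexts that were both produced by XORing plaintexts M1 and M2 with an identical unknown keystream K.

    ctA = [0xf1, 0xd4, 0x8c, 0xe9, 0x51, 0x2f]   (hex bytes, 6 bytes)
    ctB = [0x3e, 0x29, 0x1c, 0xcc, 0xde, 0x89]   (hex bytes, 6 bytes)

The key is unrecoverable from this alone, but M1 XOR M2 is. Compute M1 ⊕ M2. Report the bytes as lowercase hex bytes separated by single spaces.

ctA ⊕ ctB = (M1 ⊕ K) ⊕ (M2 ⊕ K) = M1 ⊕ M2 — the shared key cancels under XOR.
11110001 ^ 00111110 = 11001111
11010100 ^ 00101001 = 11111101
10001100 ^ 00011100 = 10010000
11101001 ^ 11001100 = 00100101
01010001 ^ 11011110 = 10001111
00101111 ^ 10001001 = 10100110

cf fd 90 25 8f a6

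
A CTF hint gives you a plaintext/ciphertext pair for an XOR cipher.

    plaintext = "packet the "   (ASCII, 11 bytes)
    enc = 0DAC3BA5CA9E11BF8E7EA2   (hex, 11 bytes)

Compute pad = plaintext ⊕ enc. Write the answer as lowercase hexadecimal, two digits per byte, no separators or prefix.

Since enc = plaintext ⊕ pad, XORing both sides with plaintext gives pad = plaintext ⊕ enc.
byte 0: 70 xor 0d = 7d
byte 1: 61 xor ac = cd
byte 2: 63 xor 3b = 58
byte 3: 6b xor a5 = ce
byte 4: 65 xor ca = af
byte 5: 74 xor 9e = ea
byte 6: 20 xor 11 = 31
byte 7: 74 xor bf = cb
byte 8: 68 xor 8e = e6
byte 9: 65 xor 7e = 1b
byte 10: 20 xor a2 = 82

7dcd58ceafea31cbe61b82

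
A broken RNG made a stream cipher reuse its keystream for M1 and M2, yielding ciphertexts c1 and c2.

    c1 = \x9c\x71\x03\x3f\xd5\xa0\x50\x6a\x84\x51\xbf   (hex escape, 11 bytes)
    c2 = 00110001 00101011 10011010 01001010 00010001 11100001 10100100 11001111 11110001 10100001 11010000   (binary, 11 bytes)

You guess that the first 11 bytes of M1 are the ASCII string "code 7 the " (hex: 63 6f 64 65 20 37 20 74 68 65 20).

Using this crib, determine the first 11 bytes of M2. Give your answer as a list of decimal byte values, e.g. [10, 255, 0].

[206, 53, 253, 16, 228, 118, 212, 209, 29, 149, 79]

First, c1 ⊕ c2 = (M1 ⊕ K) ⊕ (M2 ⊕ K) = M1 ⊕ M2, so the key drops out. Then M2 = (M1 ⊕ M2) ⊕ M1 over the first 11 bytes.
byte 0: (9c XOR 31) XOR 63 = ad XOR 63 = ce
byte 1: (71 XOR 2b) XOR 6f = 5a XOR 6f = 35
byte 2: (03 XOR 9a) XOR 64 = 99 XOR 64 = fd
byte 3: (3f XOR 4a) XOR 65 = 75 XOR 65 = 10
byte 4: (d5 XOR 11) XOR 20 = c4 XOR 20 = e4
byte 5: (a0 XOR e1) XOR 37 = 41 XOR 37 = 76
byte 6: (50 XOR a4) XOR 20 = f4 XOR 20 = d4
byte 7: (6a XOR cf) XOR 74 = a5 XOR 74 = d1
byte 8: (84 XOR f1) XOR 68 = 75 XOR 68 = 1d
byte 9: (51 XOR a1) XOR 65 = f0 XOR 65 = 95
byte 10: (bf XOR d0) XOR 20 = 6f XOR 20 = 4f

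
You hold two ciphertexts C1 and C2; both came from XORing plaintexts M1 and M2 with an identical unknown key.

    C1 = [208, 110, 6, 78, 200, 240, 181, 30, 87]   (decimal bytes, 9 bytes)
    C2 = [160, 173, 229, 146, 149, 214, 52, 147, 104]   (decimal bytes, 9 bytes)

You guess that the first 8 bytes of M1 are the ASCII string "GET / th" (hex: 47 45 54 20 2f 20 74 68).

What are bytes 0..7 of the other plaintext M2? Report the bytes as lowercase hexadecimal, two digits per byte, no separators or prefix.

First, C1 ⊕ C2 = (M1 ⊕ K) ⊕ (M2 ⊕ K) = M1 ⊕ M2, so the key drops out. Then M2 = (M1 ⊕ M2) ⊕ M1 over the first 8 bytes.
byte 0: (d0 ⊕ a0) ⊕ 47 = 70 ⊕ 47 = 37
byte 1: (6e ⊕ ad) ⊕ 45 = c3 ⊕ 45 = 86
byte 2: (06 ⊕ e5) ⊕ 54 = e3 ⊕ 54 = b7
byte 3: (4e ⊕ 92) ⊕ 20 = dc ⊕ 20 = fc
byte 4: (c8 ⊕ 95) ⊕ 2f = 5d ⊕ 2f = 72
byte 5: (f0 ⊕ d6) ⊕ 20 = 26 ⊕ 20 = 06
byte 6: (b5 ⊕ 34) ⊕ 74 = 81 ⊕ 74 = f5
byte 7: (1e ⊕ 93) ⊕ 68 = 8d ⊕ 68 = e5

3786b7fc7206f5e5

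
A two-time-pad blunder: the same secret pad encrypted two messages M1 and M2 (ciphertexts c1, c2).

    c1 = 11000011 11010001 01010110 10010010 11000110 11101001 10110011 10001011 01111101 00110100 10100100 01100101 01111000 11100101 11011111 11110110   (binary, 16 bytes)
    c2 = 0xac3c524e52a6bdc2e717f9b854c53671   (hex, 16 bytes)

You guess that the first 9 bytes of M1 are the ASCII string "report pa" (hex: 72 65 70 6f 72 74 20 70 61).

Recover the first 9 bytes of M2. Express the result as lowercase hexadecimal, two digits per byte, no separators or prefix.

First, c1 ⊕ c2 = (M1 ⊕ K) ⊕ (M2 ⊕ K) = M1 ⊕ M2, so the key drops out. Then M2 = (M1 ⊕ M2) ⊕ M1 over the first 9 bytes.
byte 0: (c3 ⊕ ac) ⊕ 72 = 6f ⊕ 72 = 1d
byte 1: (d1 ⊕ 3c) ⊕ 65 = ed ⊕ 65 = 88
byte 2: (56 ⊕ 52) ⊕ 70 = 04 ⊕ 70 = 74
byte 3: (92 ⊕ 4e) ⊕ 6f = dc ⊕ 6f = b3
byte 4: (c6 ⊕ 52) ⊕ 72 = 94 ⊕ 72 = e6
byte 5: (e9 ⊕ a6) ⊕ 74 = 4f ⊕ 74 = 3b
byte 6: (b3 ⊕ bd) ⊕ 20 = 0e ⊕ 20 = 2e
byte 7: (8b ⊕ c2) ⊕ 70 = 49 ⊕ 70 = 39
byte 8: (7d ⊕ e7) ⊕ 61 = 9a ⊕ 61 = fb

1d8874b3e63b2e39fb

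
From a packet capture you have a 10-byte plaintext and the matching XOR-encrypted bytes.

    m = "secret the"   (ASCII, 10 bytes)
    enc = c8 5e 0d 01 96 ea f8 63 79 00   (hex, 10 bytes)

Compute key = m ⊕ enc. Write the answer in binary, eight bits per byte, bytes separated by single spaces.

10111011 00111011 01101110 01110011 11110011 10011110 11011000 00010111 00010001 01100101

Since enc = m ⊕ key, XORing both sides with m gives key = m ⊕ enc.
01110011 ⊕ 11001000 = 10111011
01100101 ⊕ 01011110 = 00111011
01100011 ⊕ 00001101 = 01101110
01110010 ⊕ 00000001 = 01110011
01100101 ⊕ 10010110 = 11110011
01110100 ⊕ 11101010 = 10011110
00100000 ⊕ 11111000 = 11011000
01110100 ⊕ 01100011 = 00010111
01101000 ⊕ 01111001 = 00010001
01100101 ⊕ 00000000 = 01100101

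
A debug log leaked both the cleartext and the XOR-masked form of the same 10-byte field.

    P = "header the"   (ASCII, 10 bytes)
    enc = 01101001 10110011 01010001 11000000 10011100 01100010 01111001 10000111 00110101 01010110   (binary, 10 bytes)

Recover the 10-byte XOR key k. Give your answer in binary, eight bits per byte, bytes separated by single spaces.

Since enc = P ⊕ k, XORing both sides with P gives k = P ⊕ enc.
104 ⊕ 105 =   1
101 ⊕ 179 = 214
 97 ⊕  81 =  48
100 ⊕ 192 = 164
101 ⊕ 156 = 249
114 ⊕  98 =  16
 32 ⊕ 121 =  89
116 ⊕ 135 = 243
104 ⊕  53 =  93
101 ⊕  86 =  51

00000001 11010110 00110000 10100100 11111001 00010000 01011001 11110011 01011101 00110011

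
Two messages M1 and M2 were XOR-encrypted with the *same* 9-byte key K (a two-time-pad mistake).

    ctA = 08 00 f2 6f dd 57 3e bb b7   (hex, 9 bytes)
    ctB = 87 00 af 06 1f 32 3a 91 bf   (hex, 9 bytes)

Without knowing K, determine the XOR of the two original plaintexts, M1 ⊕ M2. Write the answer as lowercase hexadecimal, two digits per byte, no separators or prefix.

ctA ⊕ ctB = (M1 ⊕ K) ⊕ (M2 ⊕ K) = M1 ⊕ M2 — the shared key cancels under XOR.
  8 XOR 135 = 143
  0 XOR   0 =   0
242 XOR 175 =  93
111 XOR   6 = 105
221 XOR  31 = 194
 87 XOR  50 = 101
 62 XOR  58 =   4
187 XOR 145 =  42
183 XOR 191 =   8

8f005d69c265042a08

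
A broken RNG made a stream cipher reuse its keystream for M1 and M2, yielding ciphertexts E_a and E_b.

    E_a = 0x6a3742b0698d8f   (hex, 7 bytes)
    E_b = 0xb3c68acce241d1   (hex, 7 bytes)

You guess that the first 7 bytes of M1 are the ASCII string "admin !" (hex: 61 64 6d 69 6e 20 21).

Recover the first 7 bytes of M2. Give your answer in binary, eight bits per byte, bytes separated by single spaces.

First, E_a ⊕ E_b = (M1 ⊕ K) ⊕ (M2 ⊕ K) = M1 ⊕ M2, so the key drops out. Then M2 = (M1 ⊕ M2) ⊕ M1 over the first 7 bytes.
byte 0: (6a ⊕ b3) ⊕ 61 = d9 ⊕ 61 = b8
byte 1: (37 ⊕ c6) ⊕ 64 = f1 ⊕ 64 = 95
byte 2: (42 ⊕ 8a) ⊕ 6d = c8 ⊕ 6d = a5
byte 3: (b0 ⊕ cc) ⊕ 69 = 7c ⊕ 69 = 15
byte 4: (69 ⊕ e2) ⊕ 6e = 8b ⊕ 6e = e5
byte 5: (8d ⊕ 41) ⊕ 20 = cc ⊕ 20 = ec
byte 6: (8f ⊕ d1) ⊕ 21 = 5e ⊕ 21 = 7f

10111000 10010101 10100101 00010101 11100101 11101100 01111111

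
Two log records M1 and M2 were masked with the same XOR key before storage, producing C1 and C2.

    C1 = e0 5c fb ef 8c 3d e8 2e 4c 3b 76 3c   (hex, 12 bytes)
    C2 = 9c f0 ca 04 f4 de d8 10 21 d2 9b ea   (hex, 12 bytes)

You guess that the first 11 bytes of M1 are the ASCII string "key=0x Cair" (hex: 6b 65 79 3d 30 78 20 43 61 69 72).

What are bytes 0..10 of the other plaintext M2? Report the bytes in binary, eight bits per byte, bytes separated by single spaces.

First, C1 ⊕ C2 = (M1 ⊕ K) ⊕ (M2 ⊕ K) = M1 ⊕ M2, so the key drops out. Then M2 = (M1 ⊕ M2) ⊕ M1 over the first 11 bytes.
byte 0: (e0 ^ 9c) ^ 6b = 7c ^ 6b = 17
byte 1: (5c ^ f0) ^ 65 = ac ^ 65 = c9
byte 2: (fb ^ ca) ^ 79 = 31 ^ 79 = 48
byte 3: (ef ^ 04) ^ 3d = eb ^ 3d = d6
byte 4: (8c ^ f4) ^ 30 = 78 ^ 30 = 48
byte 5: (3d ^ de) ^ 78 = e3 ^ 78 = 9b
byte 6: (e8 ^ d8) ^ 20 = 30 ^ 20 = 10
byte 7: (2e ^ 10) ^ 43 = 3e ^ 43 = 7d
byte 8: (4c ^ 21) ^ 61 = 6d ^ 61 = 0c
byte 9: (3b ^ d2) ^ 69 = e9 ^ 69 = 80
byte 10: (76 ^ 9b) ^ 72 = ed ^ 72 = 9f

00010111 11001001 01001000 11010110 01001000 10011011 00010000 01111101 00001100 10000000 10011111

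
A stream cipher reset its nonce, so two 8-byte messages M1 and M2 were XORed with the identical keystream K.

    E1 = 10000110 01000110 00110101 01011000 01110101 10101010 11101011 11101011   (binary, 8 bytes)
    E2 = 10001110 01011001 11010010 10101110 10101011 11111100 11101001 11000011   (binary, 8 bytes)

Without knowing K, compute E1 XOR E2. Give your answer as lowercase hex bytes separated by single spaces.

08 1f e7 f6 de 56 02 28

E1 ⊕ E2 = (M1 ⊕ K) ⊕ (M2 ⊕ K) = M1 ⊕ M2 — the shared key cancels under XOR.
byte 0: 134 xor 142 =   8
byte 1:  70 xor  89 =  31
byte 2:  53 xor 210 = 231
byte 3:  88 xor 174 = 246
byte 4: 117 xor 171 = 222
byte 5: 170 xor 252 =  86
byte 6: 235 xor 233 =   2
byte 7: 235 xor 195 =  40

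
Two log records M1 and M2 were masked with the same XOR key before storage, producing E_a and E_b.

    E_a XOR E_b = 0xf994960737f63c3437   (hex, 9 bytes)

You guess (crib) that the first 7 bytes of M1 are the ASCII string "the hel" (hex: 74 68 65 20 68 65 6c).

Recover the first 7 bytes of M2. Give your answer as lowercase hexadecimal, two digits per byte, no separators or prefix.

8dfcf3275f9350

Since E_a ⊕ E_b = M1 ⊕ M2, XORing with the guessed M1 bytes yields the corresponding M2 bytes: M2 = (E_a ⊕ E_b) ⊕ M1.
byte 0: 11111001 ^ 01110100 = 10001101
byte 1: 10010100 ^ 01101000 = 11111100
byte 2: 10010110 ^ 01100101 = 11110011
byte 3: 00000111 ^ 00100000 = 00100111
byte 4: 00110111 ^ 01101000 = 01011111
byte 5: 11110110 ^ 01100101 = 10010011
byte 6: 00111100 ^ 01101100 = 01010000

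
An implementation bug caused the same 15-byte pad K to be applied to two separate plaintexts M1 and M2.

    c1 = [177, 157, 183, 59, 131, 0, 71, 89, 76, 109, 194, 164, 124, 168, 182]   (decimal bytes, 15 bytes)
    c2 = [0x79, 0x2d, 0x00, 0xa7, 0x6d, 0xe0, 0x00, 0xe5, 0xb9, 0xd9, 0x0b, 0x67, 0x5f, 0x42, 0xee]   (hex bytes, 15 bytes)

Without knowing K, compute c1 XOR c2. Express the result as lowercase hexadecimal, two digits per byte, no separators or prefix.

c1 ⊕ c2 = (M1 ⊕ K) ⊕ (M2 ⊕ K) = M1 ⊕ M2 — the shared key cancels under XOR.
177 xor 121 = 200
157 xor  45 = 176
183 xor   0 = 183
 59 xor 167 = 156
131 xor 109 = 238
  0 xor 224 = 224
 71 xor   0 =  71
 89 xor 229 = 188
 76 xor 185 = 245
109 xor 217 = 180
194 xor  11 = 201
164 xor 103 = 195
124 xor  95 =  35
168 xor  66 = 234
182 xor 238 =  88

c8b0b79ceee047bcf5b4c9c323ea58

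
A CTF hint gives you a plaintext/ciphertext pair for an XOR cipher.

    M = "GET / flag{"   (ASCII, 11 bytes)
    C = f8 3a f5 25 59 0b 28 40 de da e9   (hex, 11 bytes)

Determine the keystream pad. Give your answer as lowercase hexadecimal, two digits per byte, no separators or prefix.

Since C = M ⊕ pad, XORing both sides with M gives pad = M ⊕ C.
47 ⊕ f8 = bf
45 ⊕ 3a = 7f
54 ⊕ f5 = a1
20 ⊕ 25 = 05
2f ⊕ 59 = 76
20 ⊕ 0b = 2b
66 ⊕ 28 = 4e
6c ⊕ 40 = 2c
61 ⊕ de = bf
67 ⊕ da = bd
7b ⊕ e9 = 92

bf7fa105762b4e2cbfbd92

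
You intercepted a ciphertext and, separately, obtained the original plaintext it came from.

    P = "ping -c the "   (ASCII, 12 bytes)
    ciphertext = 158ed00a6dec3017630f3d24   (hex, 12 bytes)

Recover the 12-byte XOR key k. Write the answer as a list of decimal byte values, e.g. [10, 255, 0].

[101, 231, 190, 109, 77, 193, 83, 55, 23, 103, 88, 4]

Since ciphertext = P ⊕ k, XORing both sides with P gives k = P ⊕ ciphertext.
byte 0: 70 XOR 15 = 65
byte 1: 69 XOR 8e = e7
byte 2: 6e XOR d0 = be
byte 3: 67 XOR 0a = 6d
byte 4: 20 XOR 6d = 4d
byte 5: 2d XOR ec = c1
byte 6: 63 XOR 30 = 53
byte 7: 20 XOR 17 = 37
byte 8: 74 XOR 63 = 17
byte 9: 68 XOR 0f = 67
byte 10: 65 XOR 3d = 58
byte 11: 20 XOR 24 = 04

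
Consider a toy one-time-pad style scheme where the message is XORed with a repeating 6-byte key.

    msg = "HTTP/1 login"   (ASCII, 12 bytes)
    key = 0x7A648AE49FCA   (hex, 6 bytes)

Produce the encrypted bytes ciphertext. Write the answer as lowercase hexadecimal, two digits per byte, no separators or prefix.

The 6-byte key repeats, so the effective keystream is 7a 64 8a e4 9f ca 7a 64 8a e4 9f ca.
byte 0: 48 xor 7a = 32
byte 1: 54 xor 64 = 30
byte 2: 54 xor 8a = de
byte 3: 50 xor e4 = b4
byte 4: 2f xor 9f = b0
byte 5: 31 xor ca = fb
byte 6: 20 xor 7a = 5a
byte 7: 6c xor 64 = 08
byte 8: 6f xor 8a = e5
byte 9: 67 xor e4 = 83
byte 10: 69 xor 9f = f6
byte 11: 6e xor ca = a4

3230deb4b0fb5a08e583f6a4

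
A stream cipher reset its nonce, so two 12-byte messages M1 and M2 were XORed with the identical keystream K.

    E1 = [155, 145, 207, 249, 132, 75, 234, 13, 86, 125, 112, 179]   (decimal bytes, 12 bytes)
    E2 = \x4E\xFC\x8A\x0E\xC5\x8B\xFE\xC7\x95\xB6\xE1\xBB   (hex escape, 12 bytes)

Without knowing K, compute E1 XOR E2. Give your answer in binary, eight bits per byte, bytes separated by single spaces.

11010101 01101101 01000101 11110111 01000001 11000000 00010100 11001010 11000011 11001011 10010001 00001000

E1 ⊕ E2 = (M1 ⊕ K) ⊕ (M2 ⊕ K) = M1 ⊕ M2 — the shared key cancels under XOR.
10011011 xor 01001110 = 11010101
10010001 xor 11111100 = 01101101
11001111 xor 10001010 = 01000101
11111001 xor 00001110 = 11110111
10000100 xor 11000101 = 01000001
01001011 xor 10001011 = 11000000
11101010 xor 11111110 = 00010100
00001101 xor 11000111 = 11001010
01010110 xor 10010101 = 11000011
01111101 xor 10110110 = 11001011
01110000 xor 11100001 = 10010001
10110011 xor 10111011 = 00001000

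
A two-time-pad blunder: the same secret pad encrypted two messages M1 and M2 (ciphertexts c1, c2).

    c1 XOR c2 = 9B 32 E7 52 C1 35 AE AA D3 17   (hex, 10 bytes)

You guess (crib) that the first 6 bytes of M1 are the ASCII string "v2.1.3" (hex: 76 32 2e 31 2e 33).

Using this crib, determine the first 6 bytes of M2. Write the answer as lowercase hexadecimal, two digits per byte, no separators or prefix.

ed00c963ef06

Since c1 ⊕ c2 = M1 ⊕ M2, XORing with the guessed M1 bytes yields the corresponding M2 bytes: M2 = (c1 ⊕ c2) ⊕ M1.
155 XOR 118 = 237
 50 XOR  50 =   0
231 XOR  46 = 201
 82 XOR  49 =  99
193 XOR  46 = 239
 53 XOR  51 =   6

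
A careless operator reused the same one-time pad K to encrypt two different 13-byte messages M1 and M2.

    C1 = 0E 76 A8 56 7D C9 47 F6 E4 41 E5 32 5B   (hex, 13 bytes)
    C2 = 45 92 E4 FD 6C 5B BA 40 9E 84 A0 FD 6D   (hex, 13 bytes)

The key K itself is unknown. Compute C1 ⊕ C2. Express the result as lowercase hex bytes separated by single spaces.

C1 ⊕ C2 = (M1 ⊕ K) ⊕ (M2 ⊕ K) = M1 ⊕ M2 — the shared key cancels under XOR.
0e XOR 45 = 4b
76 XOR 92 = e4
a8 XOR e4 = 4c
56 XOR fd = ab
7d XOR 6c = 11
c9 XOR 5b = 92
47 XOR ba = fd
f6 XOR 40 = b6
e4 XOR 9e = 7a
41 XOR 84 = c5
e5 XOR a0 = 45
32 XOR fd = cf
5b XOR 6d = 36

4b e4 4c ab 11 92 fd b6 7a c5 45 cf 36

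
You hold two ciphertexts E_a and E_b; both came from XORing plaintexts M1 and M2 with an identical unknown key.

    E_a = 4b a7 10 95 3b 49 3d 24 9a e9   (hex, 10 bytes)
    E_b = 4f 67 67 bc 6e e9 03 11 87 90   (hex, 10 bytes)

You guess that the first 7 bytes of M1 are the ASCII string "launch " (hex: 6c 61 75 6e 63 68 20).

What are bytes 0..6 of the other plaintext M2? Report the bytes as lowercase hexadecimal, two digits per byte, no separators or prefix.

First, E_a ⊕ E_b = (M1 ⊕ K) ⊕ (M2 ⊕ K) = M1 ⊕ M2, so the key drops out. Then M2 = (M1 ⊕ M2) ⊕ M1 over the first 7 bytes.
byte 0: (4b ⊕ 4f) ⊕ 6c = 04 ⊕ 6c = 68
byte 1: (a7 ⊕ 67) ⊕ 61 = c0 ⊕ 61 = a1
byte 2: (10 ⊕ 67) ⊕ 75 = 77 ⊕ 75 = 02
byte 3: (95 ⊕ bc) ⊕ 6e = 29 ⊕ 6e = 47
byte 4: (3b ⊕ 6e) ⊕ 63 = 55 ⊕ 63 = 36
byte 5: (49 ⊕ e9) ⊕ 68 = a0 ⊕ 68 = c8
byte 6: (3d ⊕ 03) ⊕ 20 = 3e ⊕ 20 = 1e

68a1024736c81e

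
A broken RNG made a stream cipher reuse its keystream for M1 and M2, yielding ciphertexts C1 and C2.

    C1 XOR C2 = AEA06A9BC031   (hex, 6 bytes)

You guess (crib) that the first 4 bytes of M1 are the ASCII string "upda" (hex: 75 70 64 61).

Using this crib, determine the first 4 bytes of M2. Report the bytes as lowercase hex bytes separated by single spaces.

db d0 0e fa

Since C1 ⊕ C2 = M1 ⊕ M2, XORing with the guessed M1 bytes yields the corresponding M2 bytes: M2 = (C1 ⊕ C2) ⊕ M1.
ae ^ 75 = db
a0 ^ 70 = d0
6a ^ 64 = 0e
9b ^ 61 = fa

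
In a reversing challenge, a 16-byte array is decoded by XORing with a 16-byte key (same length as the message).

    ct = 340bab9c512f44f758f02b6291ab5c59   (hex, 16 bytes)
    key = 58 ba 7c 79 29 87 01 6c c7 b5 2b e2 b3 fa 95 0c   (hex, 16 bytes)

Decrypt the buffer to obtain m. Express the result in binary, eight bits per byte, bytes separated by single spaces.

01101100 10110001 11010111 11100101 01111000 10101000 01000101 10011011 10011111 01000101 00000000 10000000 00100010 01010001 11001001 01010101

34 XOR 58 = 6c
0b XOR ba = b1
ab XOR 7c = d7
9c XOR 79 = e5
51 XOR 29 = 78
2f XOR 87 = a8
44 XOR 01 = 45
f7 XOR 6c = 9b
58 XOR c7 = 9f
f0 XOR b5 = 45
2b XOR 2b = 00
62 XOR e2 = 80
91 XOR b3 = 22
ab XOR fa = 51
5c XOR 95 = c9
59 XOR 0c = 55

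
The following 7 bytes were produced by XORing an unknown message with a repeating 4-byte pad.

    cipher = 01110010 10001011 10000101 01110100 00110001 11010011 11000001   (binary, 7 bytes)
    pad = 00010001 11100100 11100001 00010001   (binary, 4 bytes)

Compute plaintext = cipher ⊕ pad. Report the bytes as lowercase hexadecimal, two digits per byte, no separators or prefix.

The 4-byte key repeats, so the effective keystream is 11 e4 e1 11 11 e4 e1.
byte 0: 01110010 ⊕ 00010001 = 01100011
byte 1: 10001011 ⊕ 11100100 = 01101111
byte 2: 10000101 ⊕ 11100001 = 01100100
byte 3: 01110100 ⊕ 00010001 = 01100101
byte 4: 00110001 ⊕ 00010001 = 00100000
byte 5: 11010011 ⊕ 11100100 = 00110111
byte 6: 11000001 ⊕ 11100001 = 00100000

636f6465203720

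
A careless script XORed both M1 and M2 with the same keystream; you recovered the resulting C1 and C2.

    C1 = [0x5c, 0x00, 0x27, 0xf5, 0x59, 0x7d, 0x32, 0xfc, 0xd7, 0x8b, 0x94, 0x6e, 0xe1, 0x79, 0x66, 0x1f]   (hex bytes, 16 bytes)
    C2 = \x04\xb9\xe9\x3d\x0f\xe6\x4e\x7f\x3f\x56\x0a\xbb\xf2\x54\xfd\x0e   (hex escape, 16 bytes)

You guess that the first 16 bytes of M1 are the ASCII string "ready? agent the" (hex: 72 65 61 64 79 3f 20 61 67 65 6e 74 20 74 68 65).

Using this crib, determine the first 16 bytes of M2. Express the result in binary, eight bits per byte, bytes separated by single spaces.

First, C1 ⊕ C2 = (M1 ⊕ K) ⊕ (M2 ⊕ K) = M1 ⊕ M2, so the key drops out. Then M2 = (M1 ⊕ M2) ⊕ M1 over the first 16 bytes.
byte 0: (5c XOR 04) XOR 72 = 58 XOR 72 = 2a
byte 1: (00 XOR b9) XOR 65 = b9 XOR 65 = dc
byte 2: (27 XOR e9) XOR 61 = ce XOR 61 = af
byte 3: (f5 XOR 3d) XOR 64 = c8 XOR 64 = ac
byte 4: (59 XOR 0f) XOR 79 = 56 XOR 79 = 2f
byte 5: (7d XOR e6) XOR 3f = 9b XOR 3f = a4
byte 6: (32 XOR 4e) XOR 20 = 7c XOR 20 = 5c
byte 7: (fc XOR 7f) XOR 61 = 83 XOR 61 = e2
byte 8: (d7 XOR 3f) XOR 67 = e8 XOR 67 = 8f
byte 9: (8b XOR 56) XOR 65 = dd XOR 65 = b8
byte 10: (94 XOR 0a) XOR 6e = 9e XOR 6e = f0
byte 11: (6e XOR bb) XOR 74 = d5 XOR 74 = a1
byte 12: (e1 XOR f2) XOR 20 = 13 XOR 20 = 33
byte 13: (79 XOR 54) XOR 74 = 2d XOR 74 = 59
byte 14: (66 XOR fd) XOR 68 = 9b XOR 68 = f3
byte 15: (1f XOR 0e) XOR 65 = 11 XOR 65 = 74

00101010 11011100 10101111 10101100 00101111 10100100 01011100 11100010 10001111 10111000 11110000 10100001 00110011 01011001 11110011 01110100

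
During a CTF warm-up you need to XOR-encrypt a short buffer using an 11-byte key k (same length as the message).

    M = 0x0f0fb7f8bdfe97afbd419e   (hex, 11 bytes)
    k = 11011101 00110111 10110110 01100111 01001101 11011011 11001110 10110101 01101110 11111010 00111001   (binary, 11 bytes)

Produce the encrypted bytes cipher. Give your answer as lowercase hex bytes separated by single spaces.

0f xor dd = d2
0f xor 37 = 38
b7 xor b6 = 01
f8 xor 67 = 9f
bd xor 4d = f0
fe xor db = 25
97 xor ce = 59
af xor b5 = 1a
bd xor 6e = d3
41 xor fa = bb
9e xor 39 = a7

d2 38 01 9f f0 25 59 1a d3 bb a7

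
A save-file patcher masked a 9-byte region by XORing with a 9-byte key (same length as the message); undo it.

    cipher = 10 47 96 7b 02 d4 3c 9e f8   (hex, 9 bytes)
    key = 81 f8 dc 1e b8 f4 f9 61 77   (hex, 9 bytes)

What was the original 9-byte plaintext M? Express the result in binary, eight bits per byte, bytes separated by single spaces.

10010001 10111111 01001010 01100101 10111010 00100000 11000101 11111111 10001111

00010000 XOR 10000001 = 10010001
01000111 XOR 11111000 = 10111111
10010110 XOR 11011100 = 01001010
01111011 XOR 00011110 = 01100101
00000010 XOR 10111000 = 10111010
11010100 XOR 11110100 = 00100000
00111100 XOR 11111001 = 11000101
10011110 XOR 01100001 = 11111111
11111000 XOR 01110111 = 10001111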